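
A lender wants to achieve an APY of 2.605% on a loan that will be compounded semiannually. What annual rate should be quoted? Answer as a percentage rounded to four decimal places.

2.5883%

(1 + r/2)^2 − 1 = 0.02605, so 1 + r/2 = 1.02605^(1/2).
r/2 = 0.012941, so r = 0.025883 = 2.5883%.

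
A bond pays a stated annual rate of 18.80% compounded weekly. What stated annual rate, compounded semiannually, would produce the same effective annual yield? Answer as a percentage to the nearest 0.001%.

19.675%

EAR = (1 + 0.1880/52)^52 − 1 = 0.206424.
Solve (1 + r/2)^2 = 1.206424: r/2 = 1.206424^(1/2) − 1 = 0.098374, so r = 0.196747 = 19.675%.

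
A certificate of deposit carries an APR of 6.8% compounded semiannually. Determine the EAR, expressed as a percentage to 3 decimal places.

EAR = (1 + 0.068/2)^2 − 1.
= (1 + 0.034000)^2 − 1 = 1.069156 − 1 = 6.916%.

6.916%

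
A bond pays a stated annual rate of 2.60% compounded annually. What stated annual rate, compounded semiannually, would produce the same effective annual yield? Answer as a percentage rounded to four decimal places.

2.5833%

Compounded annually, EAR = nominal = 0.026000.
Solve (1 + r/2)^2 = 1.026000: r/2 = 1.026000^(1/2) − 1 = 0.012917, so r = 0.025833 = 2.5833%.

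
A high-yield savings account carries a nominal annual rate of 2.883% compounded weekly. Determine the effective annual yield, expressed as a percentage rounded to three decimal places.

2.924%

EAR = (1 + 0.02883/52)^52 − 1.
= (1 + 0.000554)^52 − 1 = 1.029241 − 1 = 2.924%.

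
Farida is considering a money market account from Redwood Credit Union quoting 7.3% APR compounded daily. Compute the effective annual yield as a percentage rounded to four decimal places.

EAR = (1 + 0.073/365)^365 − 1.
= (1 + 0.000200)^365 − 1 = 1.075723 − 1 = 7.5723%.

7.5723%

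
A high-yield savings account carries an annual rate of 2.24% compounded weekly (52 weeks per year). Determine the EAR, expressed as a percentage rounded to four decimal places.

EAR = (1 + 0.0224/52)^52 − 1.
= (1 + 0.000431)^52 − 1 = 1.022648 − 1 = 2.2648%.

2.2648%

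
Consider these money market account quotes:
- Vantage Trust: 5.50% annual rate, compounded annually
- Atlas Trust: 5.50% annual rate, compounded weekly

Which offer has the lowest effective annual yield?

Vantage Trust: compounded annually, EAR = 5.500%
Atlas Trust: (1 + 0.0550/52)^52 − 1 = 5.651%
The lowest effective annual rate is Vantage Trust at 5.500%.

Vantage Trust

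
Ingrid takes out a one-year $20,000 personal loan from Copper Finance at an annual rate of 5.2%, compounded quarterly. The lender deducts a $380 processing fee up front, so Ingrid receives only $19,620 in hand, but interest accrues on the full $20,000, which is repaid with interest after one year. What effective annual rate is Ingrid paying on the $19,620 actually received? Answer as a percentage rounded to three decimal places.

Amount owed after one year: 20,000 × (1 + 0.052/4)^4 = 20,000 × 1.053023 = $21,060.46.
Effective rate on net proceeds: 21,060.46 / 19,620 − 1 = 0.073418 = 7.342%.

7.342%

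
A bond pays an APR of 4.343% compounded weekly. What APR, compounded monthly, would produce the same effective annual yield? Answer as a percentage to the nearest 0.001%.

4.349%

EAR = (1 + 0.04343/52)^52 − 1 = 0.044368.
Solve (1 + r/12)^12 = 1.044368: r/12 = 1.044368^(1/12) − 1 = 0.003624, so r = 0.043490 = 4.349%.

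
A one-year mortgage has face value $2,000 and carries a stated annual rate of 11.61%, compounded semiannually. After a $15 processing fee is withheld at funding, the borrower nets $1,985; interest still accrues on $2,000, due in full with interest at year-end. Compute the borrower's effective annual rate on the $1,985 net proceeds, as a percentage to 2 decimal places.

12.79%

Amount owed after one year: 2,000 × (1 + 0.1161/2)^2 = 2,000 × 1.119470 = $2,238.94.
Effective rate on net proceeds: 2,238.94 / 1,985 − 1 = 0.127929 = 12.79%.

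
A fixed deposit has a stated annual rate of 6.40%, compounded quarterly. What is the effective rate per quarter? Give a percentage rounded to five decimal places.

With a nominal annual rate compounded quarterly, the periodic rate is the nominal rate divided by 4.
i = 0.0640 / 4 = 0.0160000 = 1.60000%.

1.60000%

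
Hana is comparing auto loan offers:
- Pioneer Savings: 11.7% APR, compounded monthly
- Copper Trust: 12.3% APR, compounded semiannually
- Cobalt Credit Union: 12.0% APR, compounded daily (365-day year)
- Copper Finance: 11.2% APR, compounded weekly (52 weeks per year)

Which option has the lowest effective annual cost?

Copper Finance

Pioneer Savings: (1 + 0.117/12)^12 − 1 = 12.348%
Copper Trust: (1 + 0.123/2)^2 − 1 = 12.678%
Cobalt Credit Union: (1 + 0.120/365)^365 − 1 = 12.747%
Copper Finance: (1 + 0.112/52)^52 − 1 = 11.838%
The lowest effective annual rate is Copper Finance at 11.838%.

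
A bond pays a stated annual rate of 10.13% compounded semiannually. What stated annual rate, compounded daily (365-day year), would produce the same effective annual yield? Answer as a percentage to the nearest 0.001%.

EAR = (1 + 0.1013/2)^2 − 1 = 0.103865.
Solve (1 + r/365)^365 = 1.103865: r/365 = 1.103865^(1/365) − 1 = 0.000271, so r = 0.098831 = 9.883%.

9.883%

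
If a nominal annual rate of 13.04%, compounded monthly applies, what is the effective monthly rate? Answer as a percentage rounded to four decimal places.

With a nominal annual rate compounded monthly, the periodic rate is the nominal rate divided by 12.
i = 0.1304 / 12 = 0.0108667 = 1.0867%.

1.0867%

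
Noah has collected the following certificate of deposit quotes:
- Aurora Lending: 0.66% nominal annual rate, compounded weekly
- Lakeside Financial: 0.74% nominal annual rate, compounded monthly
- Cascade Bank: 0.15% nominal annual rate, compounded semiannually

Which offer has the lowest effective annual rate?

Aurora Lending: (1 + 0.0066/52)^52 − 1 = 0.662%
Lakeside Financial: (1 + 0.0074/12)^12 − 1 = 0.743%
Cascade Bank: (1 + 0.0015/2)^2 − 1 = 0.150%
The lowest effective annual rate is Cascade Bank at 0.150%.

Cascade Bank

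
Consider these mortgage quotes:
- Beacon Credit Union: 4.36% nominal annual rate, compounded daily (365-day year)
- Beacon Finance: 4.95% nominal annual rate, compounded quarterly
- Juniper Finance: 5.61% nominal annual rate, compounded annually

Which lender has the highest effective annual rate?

Juniper Finance

Beacon Credit Union: (1 + 0.0436/365)^365 − 1 = 4.456%
Beacon Finance: (1 + 0.0495/4)^4 − 1 = 5.043%
Juniper Finance: compounded annually, EAR = 5.610%
The highest effective annual rate is Juniper Finance at 5.610%.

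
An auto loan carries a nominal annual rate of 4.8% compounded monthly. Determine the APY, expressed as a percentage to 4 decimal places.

EAR = (1 + 0.048/12)^12 − 1.
= 1.049070 − 1 = 4.9070%.

4.9070%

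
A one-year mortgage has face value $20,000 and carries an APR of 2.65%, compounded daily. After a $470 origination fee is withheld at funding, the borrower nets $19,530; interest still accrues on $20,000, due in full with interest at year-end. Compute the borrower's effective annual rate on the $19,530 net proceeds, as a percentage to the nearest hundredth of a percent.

Amount owed after one year: 20,000 × (1 + 0.0265/365)^365 = 20,000 × 1.026853 = $20,537.07.
Effective rate on net proceeds: 20,537.07 / 19,530 − 1 = 0.051565 = 5.16%.

5.16%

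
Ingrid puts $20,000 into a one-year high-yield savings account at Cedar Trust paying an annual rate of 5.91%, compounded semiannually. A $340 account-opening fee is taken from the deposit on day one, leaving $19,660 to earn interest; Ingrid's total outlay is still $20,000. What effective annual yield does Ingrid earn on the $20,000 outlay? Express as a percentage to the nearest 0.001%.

4.195%

Value after one year: 19,660 × (1 + 0.0591/2)^2 = 19,660 × 1.059973 = $20,839.07.
Effective yield on the $20,000 outlay: 20,839.07 / 20,000 − 1 = 0.041954 = 4.195%.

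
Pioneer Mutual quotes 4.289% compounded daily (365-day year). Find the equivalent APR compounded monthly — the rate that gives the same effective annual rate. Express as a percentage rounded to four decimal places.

4.2964%

EAR = (1 + 0.04289/365)^365 − 1 = 0.043820.
Solve (1 + r/12)^12 = 1.043820: r/12 = 1.043820^(1/12) − 1 = 0.003580, so r = 0.042964 = 4.2964%.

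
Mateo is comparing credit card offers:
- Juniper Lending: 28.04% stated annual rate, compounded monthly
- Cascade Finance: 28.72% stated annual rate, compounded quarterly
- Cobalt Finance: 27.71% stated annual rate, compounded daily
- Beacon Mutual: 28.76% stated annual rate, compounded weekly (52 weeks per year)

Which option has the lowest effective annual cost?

Cobalt Finance

Juniper Lending: (1 + 0.2804/12)^12 − 1 = 31.940%
Cascade Finance: (1 + 0.2872/4)^4 − 1 = 31.964%
Cobalt Finance: (1 + 0.2771/365)^365 − 1 = 31.916%
Beacon Mutual: (1 + 0.2876/52)^52 − 1 = 33.217%
The lowest effective annual rate is Cobalt Finance at 31.916%.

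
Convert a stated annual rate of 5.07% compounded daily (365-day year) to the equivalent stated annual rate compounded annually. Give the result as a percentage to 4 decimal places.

EAR = (1 + 0.0507/365)^365 − 1 = 0.052004.
Compounded annually, the equivalent nominal rate is the EAR itself: 5.2004%.

5.2004%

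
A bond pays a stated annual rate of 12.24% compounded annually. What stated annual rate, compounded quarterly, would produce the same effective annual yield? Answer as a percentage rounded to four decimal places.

Compounded annually, EAR = nominal = 0.122400.
Solve (1 + r/4)^4 = 1.122400: r/4 = 1.122400^(1/4) − 1 = 0.029288, so r = 0.117152 = 11.7152%.

11.7152%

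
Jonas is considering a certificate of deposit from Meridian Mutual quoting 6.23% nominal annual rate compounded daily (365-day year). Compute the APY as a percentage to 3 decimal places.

6.428%

EAR = (1 + 0.0623/365)^365 − 1.
= (1 + 0.000171)^365 − 1 = 1.064276 − 1 = 6.428%.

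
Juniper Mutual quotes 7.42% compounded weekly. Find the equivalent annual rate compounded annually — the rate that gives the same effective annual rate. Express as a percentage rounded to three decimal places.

7.697%

EAR = (1 + 0.0742/52)^52 − 1 = 0.076965.
Compounded annually, the equivalent nominal rate is the EAR itself: 7.697%.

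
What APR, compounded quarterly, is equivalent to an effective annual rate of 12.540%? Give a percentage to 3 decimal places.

11.990%

(1 + r/4)^4 − 1 = 0.12540, so 1 + r/4 = 1.12540^(1/4).
r/4 = 0.029975, so r = 0.119900 = 11.990%.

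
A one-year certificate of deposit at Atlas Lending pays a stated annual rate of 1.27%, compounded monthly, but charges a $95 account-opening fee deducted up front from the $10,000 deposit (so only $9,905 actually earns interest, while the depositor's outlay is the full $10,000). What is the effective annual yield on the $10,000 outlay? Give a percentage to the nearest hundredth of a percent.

0.32%

Value after one year: 9,905 × (1 + 0.0127/12)^12 = 9,905 × 1.012774 = $10,031.53.
Effective yield on the $10,000 outlay: 10,031.53 / 10,000 − 1 = 0.003153 = 0.32%.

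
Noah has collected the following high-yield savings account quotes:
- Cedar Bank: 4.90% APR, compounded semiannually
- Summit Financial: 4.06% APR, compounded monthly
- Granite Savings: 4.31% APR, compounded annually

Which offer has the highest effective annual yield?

Cedar Bank: (1 + 0.0490/2)^2 − 1 = 4.960%
Summit Financial: (1 + 0.0406/12)^12 − 1 = 4.136%
Granite Savings: compounded annually, EAR = 4.310%
The highest effective annual rate is Cedar Bank at 4.960%.

Cedar Bank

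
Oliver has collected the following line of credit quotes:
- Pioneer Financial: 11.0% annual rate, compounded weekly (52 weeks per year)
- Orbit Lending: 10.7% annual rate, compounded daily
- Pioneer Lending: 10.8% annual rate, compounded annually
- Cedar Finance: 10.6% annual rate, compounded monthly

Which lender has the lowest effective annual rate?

Pioneer Financial: (1 + 0.110/52)^52 − 1 = 11.615%
Orbit Lending: (1 + 0.107/365)^365 − 1 = 11.292%
Pioneer Lending: compounded annually, EAR = 10.800%
Cedar Finance: (1 + 0.106/12)^12 − 1 = 11.130%
The lowest effective annual rate is Pioneer Lending at 10.800%.

Pioneer Lending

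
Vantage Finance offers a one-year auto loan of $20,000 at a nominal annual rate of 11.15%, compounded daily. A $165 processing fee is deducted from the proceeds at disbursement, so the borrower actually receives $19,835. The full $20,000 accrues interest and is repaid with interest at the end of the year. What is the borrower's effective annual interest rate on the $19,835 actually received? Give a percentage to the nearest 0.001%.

12.723%

Amount owed after one year: 20,000 × (1 + 0.1115/365)^365 = 20,000 × 1.117935 = $22,358.69.
Effective rate on net proceeds: 22,358.69 / 19,835 − 1 = 0.127234 = 12.723%.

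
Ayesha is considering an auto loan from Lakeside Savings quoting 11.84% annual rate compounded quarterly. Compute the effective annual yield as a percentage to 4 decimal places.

EAR = (1 + 0.1184/4)^4 − 1.
= (1 + 0.029600)^4 − 1 = 1.123761 − 1 = 12.3761%.

12.3761%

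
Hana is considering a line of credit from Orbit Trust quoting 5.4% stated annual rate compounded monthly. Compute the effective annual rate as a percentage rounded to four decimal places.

EAR = (1 + 0.054/12)^12 − 1.
= 1.055357 − 1 = 5.5357%.

5.5357%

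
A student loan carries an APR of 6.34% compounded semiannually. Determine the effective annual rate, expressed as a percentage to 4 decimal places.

EAR = (1 + 0.0634/2)^2 − 1.
= 1.064405 − 1 = 6.4405%.

6.4405%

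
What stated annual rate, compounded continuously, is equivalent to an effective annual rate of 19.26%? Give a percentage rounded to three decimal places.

Continuous: nominal r satisfies e^r − 1 = 0.1926.
r = ln(1 + 0.1926) = ln(1.1926) = 0.176136 = 17.614%.

17.614%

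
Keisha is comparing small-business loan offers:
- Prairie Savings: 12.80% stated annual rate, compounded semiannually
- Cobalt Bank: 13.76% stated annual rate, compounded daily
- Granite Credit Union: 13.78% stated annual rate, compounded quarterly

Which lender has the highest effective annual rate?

Cobalt Bank

Prairie Savings: (1 + 0.1280/2)^2 − 1 = 13.210%
Cobalt Bank: (1 + 0.1376/365)^365 − 1 = 14.749%
Granite Credit Union: (1 + 0.1378/4)^4 − 1 = 14.509%
The highest effective annual rate is Cobalt Bank at 14.749%.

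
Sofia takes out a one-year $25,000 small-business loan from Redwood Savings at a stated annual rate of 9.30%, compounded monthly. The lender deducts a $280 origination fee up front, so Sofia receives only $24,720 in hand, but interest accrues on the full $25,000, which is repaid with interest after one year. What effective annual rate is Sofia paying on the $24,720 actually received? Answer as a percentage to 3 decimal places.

Amount owed after one year: 25,000 × (1 + 0.0930/12)^12 = 25,000 × 1.097068 = $27,426.71.
Effective rate on net proceeds: 27,426.71 / 24,720 − 1 = 0.109495 = 10.949%.

10.949%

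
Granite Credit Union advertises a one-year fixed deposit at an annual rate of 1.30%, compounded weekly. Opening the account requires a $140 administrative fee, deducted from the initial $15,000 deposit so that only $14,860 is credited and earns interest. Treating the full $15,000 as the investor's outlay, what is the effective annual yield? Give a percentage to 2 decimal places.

0.36%

Value after one year: 14,860 × (1 + 0.0130/52)^52 = 14,860 × 1.013083 = $15,054.42.
Effective yield on the $15,000 outlay: 15,054.42 / 15,000 − 1 = 0.003628 = 0.36%.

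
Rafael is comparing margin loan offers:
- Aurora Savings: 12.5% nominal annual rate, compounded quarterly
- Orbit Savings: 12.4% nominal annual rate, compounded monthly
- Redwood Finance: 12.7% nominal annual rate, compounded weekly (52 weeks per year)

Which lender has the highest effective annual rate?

Redwood Finance

Aurora Savings: (1 + 0.125/4)^4 − 1 = 13.098%
Orbit Savings: (1 + 0.124/12)^12 − 1 = 13.130%
Redwood Finance: (1 + 0.127/52)^52 − 1 = 13.524%
The highest effective annual rate is Redwood Finance at 13.524%.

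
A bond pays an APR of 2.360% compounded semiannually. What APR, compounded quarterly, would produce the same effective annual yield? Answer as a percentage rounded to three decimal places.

2.353%

EAR = (1 + 0.02360/2)^2 − 1 = 0.023739.
Solve (1 + r/4)^4 = 1.023739: r/4 = 1.023739^(1/4) − 1 = 0.005883, so r = 0.023531 = 2.353%.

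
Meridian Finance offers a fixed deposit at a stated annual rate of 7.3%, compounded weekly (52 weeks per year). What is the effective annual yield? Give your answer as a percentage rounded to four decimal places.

7.5675%

EAR = (1 + 0.073/52)^52 − 1.
= (1 + 0.001404)^52 − 1 = 1.075675 − 1 = 7.5675%.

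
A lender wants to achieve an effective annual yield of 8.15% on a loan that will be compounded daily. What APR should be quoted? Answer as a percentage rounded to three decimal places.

7.836%

(1 + r/365)^365 − 1 = 0.0815, so 1 + r/365 = 1.0815^(1/365).
r/365 = 0.000215, so r = 0.078357 = 7.836%.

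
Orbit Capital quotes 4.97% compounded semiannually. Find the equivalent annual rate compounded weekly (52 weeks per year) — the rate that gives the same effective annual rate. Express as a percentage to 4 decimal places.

EAR = (1 + 0.0497/2)^2 − 1 = 0.050318.
Solve (1 + r/52)^52 = 1.050318: r/52 = 1.050318^(1/52) − 1 = 0.000945, so r = 0.049116 = 4.9116%.

4.9116%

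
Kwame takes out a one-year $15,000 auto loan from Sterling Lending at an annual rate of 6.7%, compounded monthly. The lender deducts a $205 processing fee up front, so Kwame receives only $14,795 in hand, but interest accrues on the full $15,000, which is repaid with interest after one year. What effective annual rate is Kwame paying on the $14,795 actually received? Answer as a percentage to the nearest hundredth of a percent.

8.39%

Amount owed after one year: 15,000 × (1 + 0.067/12)^12 = 15,000 × 1.069096 = $16,036.44.
Effective rate on net proceeds: 16,036.44 / 14,795 − 1 = 0.083910 = 8.39%.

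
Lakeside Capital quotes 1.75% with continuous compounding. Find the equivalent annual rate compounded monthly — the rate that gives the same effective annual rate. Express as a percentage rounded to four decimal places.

1.7513%

EAR under continuous compounding: e^0.0175 − 1 = 0.017654.
Solve (1 + r/12)^12 = 1.017654: r/12 = 1.017654^(1/12) − 1 = 0.001459, so r = 0.017513 = 1.7513%.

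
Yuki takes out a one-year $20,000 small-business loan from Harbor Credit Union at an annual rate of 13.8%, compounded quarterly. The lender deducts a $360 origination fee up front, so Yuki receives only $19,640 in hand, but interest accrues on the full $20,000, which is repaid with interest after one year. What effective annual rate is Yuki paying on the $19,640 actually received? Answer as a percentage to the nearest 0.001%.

Amount owed after one year: 20,000 × (1 + 0.138/4)^4 = 20,000 × 1.145307 = $22,906.14.
Effective rate on net proceeds: 22,906.14 / 19,640 − 1 = 0.166301 = 16.630%.

16.630%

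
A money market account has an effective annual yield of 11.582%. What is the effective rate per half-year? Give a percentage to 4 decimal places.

5.6324%

The per-half-year rate i satisfies (1 + i)^2 = 1 + 0.11582.
i = 1.11582^(1/2) − 1 = 0.0563238 = 5.6324%.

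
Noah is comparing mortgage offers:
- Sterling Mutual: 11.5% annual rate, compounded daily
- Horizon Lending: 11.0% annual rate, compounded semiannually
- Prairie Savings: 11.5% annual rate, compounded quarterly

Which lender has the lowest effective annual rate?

Sterling Mutual: (1 + 0.115/365)^365 − 1 = 12.185%
Horizon Lending: (1 + 0.110/2)^2 − 1 = 11.302%
Prairie Savings: (1 + 0.115/4)^4 − 1 = 12.006%
The lowest effective annual rate is Horizon Lending at 11.302%.

Horizon Lending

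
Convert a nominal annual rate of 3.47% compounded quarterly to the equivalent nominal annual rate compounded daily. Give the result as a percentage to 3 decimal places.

EAR = (1 + 0.0347/4)^4 − 1 = 0.035154.
Solve (1 + r/365)^365 = 1.035154: r/365 = 1.035154^(1/365) − 1 = 0.000095, so r = 0.034552 = 3.455%.

3.455%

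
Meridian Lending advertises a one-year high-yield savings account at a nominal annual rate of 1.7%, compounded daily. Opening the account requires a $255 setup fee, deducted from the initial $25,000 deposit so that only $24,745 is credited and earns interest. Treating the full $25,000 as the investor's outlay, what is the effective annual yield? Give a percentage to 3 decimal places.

0.677%

Value after one year: 24,745 × (1 + 0.017/365)^365 = 24,745 × 1.017145 = $25,169.25.
Effective yield on the $25,000 outlay: 25,169.25 / 25,000 − 1 = 0.006770 = 0.677%.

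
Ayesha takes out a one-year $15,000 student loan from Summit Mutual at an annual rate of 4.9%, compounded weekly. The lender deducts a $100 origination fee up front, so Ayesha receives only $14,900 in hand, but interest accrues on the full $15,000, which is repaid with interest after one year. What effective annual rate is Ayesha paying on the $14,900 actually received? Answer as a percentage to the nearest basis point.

5.72%

Amount owed after one year: 15,000 × (1 + 0.049/52)^52 = 15,000 × 1.050196 = $15,752.94.
Effective rate on net proceeds: 15,752.94 / 14,900 − 1 = 0.057244 = 5.72%.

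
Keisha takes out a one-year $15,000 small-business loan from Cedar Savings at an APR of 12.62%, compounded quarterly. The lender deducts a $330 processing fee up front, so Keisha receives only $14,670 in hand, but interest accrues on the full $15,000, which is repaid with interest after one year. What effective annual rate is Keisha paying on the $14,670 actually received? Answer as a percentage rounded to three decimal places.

Amount owed after one year: 15,000 × (1 + 0.1262/4)^4 = 15,000 × 1.132299 = $16,984.49.
Effective rate on net proceeds: 16,984.49 / 14,670 − 1 = 0.157770 = 15.777%.

15.777%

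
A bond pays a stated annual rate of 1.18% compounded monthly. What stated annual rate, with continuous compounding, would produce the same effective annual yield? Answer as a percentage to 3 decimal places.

EAR = (1 + 0.0118/12)^12 − 1 = 0.011864.
Equivalent continuous rate: r = ln(1 + 0.011864) = 0.011794 = 1.179%.

1.179%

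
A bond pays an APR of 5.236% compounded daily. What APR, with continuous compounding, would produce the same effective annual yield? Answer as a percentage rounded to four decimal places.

EAR = (1 + 0.05236/365)^365 − 1 = 0.053751.
Equivalent continuous rate: r = ln(1 + 0.053751) = 0.052356 = 5.2356%.

5.2356%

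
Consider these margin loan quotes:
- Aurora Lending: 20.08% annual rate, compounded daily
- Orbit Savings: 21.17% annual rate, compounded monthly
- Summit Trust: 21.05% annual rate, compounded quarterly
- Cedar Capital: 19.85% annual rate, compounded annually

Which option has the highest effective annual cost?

Orbit Savings

Aurora Lending: (1 + 0.2008/365)^365 − 1 = 22.231%
Orbit Savings: (1 + 0.2117/12)^12 − 1 = 23.350%
Summit Trust: (1 + 0.2105/4)^4 − 1 = 22.771%
Cedar Capital: compounded annually, EAR = 19.850%
The highest effective annual rate is Orbit Savings at 23.350%.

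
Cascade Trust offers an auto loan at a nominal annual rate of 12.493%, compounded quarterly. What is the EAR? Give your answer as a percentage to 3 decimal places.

13.091%

EAR = (1 + 0.12493/4)^4 − 1.
= 1.130906 − 1 = 13.091%.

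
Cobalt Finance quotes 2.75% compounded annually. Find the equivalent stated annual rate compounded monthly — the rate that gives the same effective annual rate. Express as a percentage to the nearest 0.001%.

2.716%

Compounded annually, EAR = nominal = 0.027500.
Solve (1 + r/12)^12 = 1.027500: r/12 = 1.027500^(1/12) − 1 = 0.002263, so r = 0.027159 = 2.716%.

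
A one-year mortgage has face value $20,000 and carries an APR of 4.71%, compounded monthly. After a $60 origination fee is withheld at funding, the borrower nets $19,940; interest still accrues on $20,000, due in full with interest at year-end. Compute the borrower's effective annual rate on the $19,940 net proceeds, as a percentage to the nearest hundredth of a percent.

Amount owed after one year: 20,000 × (1 + 0.0471/12)^12 = 20,000 × 1.048130 = $20,962.60.
Effective rate on net proceeds: 20,962.60 / 19,940 − 1 = 0.051284 = 5.13%.

5.13%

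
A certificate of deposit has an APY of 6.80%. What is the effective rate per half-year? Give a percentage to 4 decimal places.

The per-half-year rate i satisfies (1 + i)^2 = 1 + 0.0680.
i = 1.0680^(1/2) − 1 = 0.0334409 = 3.3441%.

3.3441%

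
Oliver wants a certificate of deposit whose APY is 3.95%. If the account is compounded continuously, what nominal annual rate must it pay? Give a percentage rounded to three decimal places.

Continuous: nominal r satisfies e^r − 1 = 0.0395.
r = ln(1 + 0.0395) = ln(1.0395) = 0.038740 = 3.874%.

3.874%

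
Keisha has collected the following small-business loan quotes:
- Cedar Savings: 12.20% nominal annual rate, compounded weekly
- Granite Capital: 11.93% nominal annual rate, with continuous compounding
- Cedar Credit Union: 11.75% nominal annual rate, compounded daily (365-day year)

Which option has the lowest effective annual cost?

Cedar Credit Union

Cedar Savings: (1 + 0.1220/52)^52 − 1 = 12.959%
Granite Capital: e^0.1193 − 1 = 12.671%
Cedar Credit Union: (1 + 0.1175/365)^365 − 1 = 12.466%
The lowest effective annual rate is Cedar Credit Union at 12.466%.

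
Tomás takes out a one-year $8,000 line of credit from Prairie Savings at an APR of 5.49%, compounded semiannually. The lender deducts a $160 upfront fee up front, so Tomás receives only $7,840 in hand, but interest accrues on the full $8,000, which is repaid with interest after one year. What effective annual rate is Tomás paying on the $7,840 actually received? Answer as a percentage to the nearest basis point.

Amount owed after one year: 8,000 × (1 + 0.0549/2)^2 = 8,000 × 1.055654 = $8,445.23.
Effective rate on net proceeds: 8,445.23 / 7,840 − 1 = 0.077197 = 7.72%.

7.72%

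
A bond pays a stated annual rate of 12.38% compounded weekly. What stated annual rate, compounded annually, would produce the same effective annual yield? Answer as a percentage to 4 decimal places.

13.1623%

EAR = (1 + 0.1238/52)^52 − 1 = 0.131623.
Compounded annually, the equivalent nominal rate is the EAR itself: 13.1623%.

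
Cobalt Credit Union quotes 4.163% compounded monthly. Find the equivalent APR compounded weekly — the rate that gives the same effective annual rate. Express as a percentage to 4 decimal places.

4.1575%

EAR = (1 + 0.04163/12)^12 − 1 = 0.042434.
Solve (1 + r/52)^52 = 1.042434: r/52 = 1.042434^(1/52) − 1 = 0.000800, so r = 0.041575 = 4.1575%.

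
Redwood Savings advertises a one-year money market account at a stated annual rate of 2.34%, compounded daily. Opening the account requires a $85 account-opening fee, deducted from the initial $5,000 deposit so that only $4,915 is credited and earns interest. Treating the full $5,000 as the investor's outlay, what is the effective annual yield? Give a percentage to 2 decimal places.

0.63%

Value after one year: 4,915 × (1 + 0.0234/365)^365 = 4,915 × 1.023675 = $5,031.36.
Effective yield on the $5,000 outlay: 5,031.36 / 5,000 − 1 = 0.006273 = 0.63%.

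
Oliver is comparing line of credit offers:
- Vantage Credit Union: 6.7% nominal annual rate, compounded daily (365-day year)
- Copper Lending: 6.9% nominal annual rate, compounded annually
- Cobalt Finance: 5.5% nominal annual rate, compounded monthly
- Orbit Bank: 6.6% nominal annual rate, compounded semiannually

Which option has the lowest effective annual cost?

Cobalt Finance

Vantage Credit Union: (1 + 0.067/365)^365 − 1 = 6.929%
Copper Lending: compounded annually, EAR = 6.900%
Cobalt Finance: (1 + 0.055/12)^12 − 1 = 5.641%
Orbit Bank: (1 + 0.066/2)^2 − 1 = 6.709%
The lowest effective annual rate is Cobalt Finance at 5.641%.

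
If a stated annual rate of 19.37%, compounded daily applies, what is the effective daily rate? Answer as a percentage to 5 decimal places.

With a nominal annual rate compounded daily, the periodic rate is the nominal rate divided by 365.
i = 0.1937 / 365 = 0.0005307 = 0.05307%.

0.05307%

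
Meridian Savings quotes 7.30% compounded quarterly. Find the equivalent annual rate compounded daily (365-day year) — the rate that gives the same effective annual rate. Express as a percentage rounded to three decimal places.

7.235%

EAR = (1 + 0.0730/4)^4 − 1 = 0.075023.
Solve (1 + r/365)^365 = 1.075023: r/365 = 1.075023^(1/365) − 1 = 0.000198, so r = 0.072349 = 7.235%.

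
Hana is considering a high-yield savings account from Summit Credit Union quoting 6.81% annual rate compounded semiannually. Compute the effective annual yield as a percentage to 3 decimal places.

6.926%

EAR = (1 + 0.0681/2)^2 − 1.
= (1 + 0.034050)^2 − 1 = 1.069259 − 1 = 6.926%.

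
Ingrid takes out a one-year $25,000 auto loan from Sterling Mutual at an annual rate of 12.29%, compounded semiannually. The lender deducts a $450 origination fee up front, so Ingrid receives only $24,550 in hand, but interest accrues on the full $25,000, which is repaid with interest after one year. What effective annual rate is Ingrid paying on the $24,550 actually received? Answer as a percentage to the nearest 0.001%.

14.733%

Amount owed after one year: 25,000 × (1 + 0.1229/2)^2 = 25,000 × 1.126676 = $28,166.90.
Effective rate on net proceeds: 28,166.90 / 24,550 − 1 = 0.147328 = 14.733%.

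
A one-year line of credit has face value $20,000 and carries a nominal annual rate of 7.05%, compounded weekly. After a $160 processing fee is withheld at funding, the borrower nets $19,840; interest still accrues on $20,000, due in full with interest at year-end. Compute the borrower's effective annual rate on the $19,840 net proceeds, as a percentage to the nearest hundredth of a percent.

8.16%

Amount owed after one year: 20,000 × (1 + 0.0705/52)^52 = 20,000 × 1.072993 = $21,459.87.
Effective rate on net proceeds: 21,459.87 / 19,840 − 1 = 0.081647 = 8.16%.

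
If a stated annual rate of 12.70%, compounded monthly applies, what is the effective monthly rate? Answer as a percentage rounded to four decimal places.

1.0583%

With a nominal annual rate compounded monthly, the periodic rate is the nominal rate divided by 12.
i = 0.1270 / 12 = 0.0105833 = 1.0583%.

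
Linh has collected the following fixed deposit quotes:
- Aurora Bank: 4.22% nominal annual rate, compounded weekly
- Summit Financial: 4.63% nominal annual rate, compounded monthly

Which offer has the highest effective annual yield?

Summit Financial

Aurora Bank: (1 + 0.0422/52)^52 − 1 = 4.309%
Summit Financial: (1 + 0.0463/12)^12 − 1 = 4.730%
The highest effective annual rate is Summit Financial at 4.730%.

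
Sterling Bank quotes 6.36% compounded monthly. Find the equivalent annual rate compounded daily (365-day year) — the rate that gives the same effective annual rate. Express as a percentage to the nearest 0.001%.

6.344%

EAR = (1 + 0.0636/12)^12 − 1 = 0.065487.
Solve (1 + r/365)^365 = 1.065487: r/365 = 1.065487^(1/365) − 1 = 0.000174, so r = 0.063438 = 6.344%.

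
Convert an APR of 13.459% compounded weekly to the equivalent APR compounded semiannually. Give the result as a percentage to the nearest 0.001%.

EAR = (1 + 0.13459/52)^52 − 1 = 0.143869.
Solve (1 + r/2)^2 = 1.143869: r/2 = 1.143869^(1/2) − 1 = 0.069518, so r = 0.139036 = 13.904%.

13.904%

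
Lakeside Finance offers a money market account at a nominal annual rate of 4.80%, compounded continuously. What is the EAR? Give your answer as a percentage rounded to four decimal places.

With continuous compounding, EAR = e^0.0480 − 1.
e^0.0480 = 1.049171, so EAR = 0.049171 = 4.9171%.

4.9171%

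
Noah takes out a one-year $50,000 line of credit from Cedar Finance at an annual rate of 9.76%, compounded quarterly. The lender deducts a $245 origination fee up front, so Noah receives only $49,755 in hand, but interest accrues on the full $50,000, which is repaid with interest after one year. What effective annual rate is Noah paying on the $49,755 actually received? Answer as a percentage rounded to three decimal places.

10.665%

Amount owed after one year: 50,000 × (1 + 0.0976/4)^4 = 50,000 × 1.101231 = $55,061.53.
Effective rate on net proceeds: 55,061.53 / 49,755 − 1 = 0.106653 = 10.665%.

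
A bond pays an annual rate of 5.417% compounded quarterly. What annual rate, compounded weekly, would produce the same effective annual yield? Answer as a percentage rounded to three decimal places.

EAR = (1 + 0.05417/4)^4 − 1 = 0.055280.
Solve (1 + r/52)^52 = 1.055280: r/52 = 1.055280^(1/52) − 1 = 0.001035, so r = 0.053834 = 5.383%.

5.383%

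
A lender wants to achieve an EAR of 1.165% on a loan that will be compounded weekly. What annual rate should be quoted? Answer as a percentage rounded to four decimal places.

1.1584%

(1 + r/52)^52 − 1 = 0.01165, so 1 + r/52 = 1.01165^(1/52).
r/52 = 0.000223, so r = 0.011584 = 1.1584%.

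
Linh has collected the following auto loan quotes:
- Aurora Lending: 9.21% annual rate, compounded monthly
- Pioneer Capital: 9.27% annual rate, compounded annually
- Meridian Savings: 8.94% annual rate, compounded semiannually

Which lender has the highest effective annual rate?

Aurora Lending

Aurora Lending: (1 + 0.0921/12)^12 − 1 = 9.609%
Pioneer Capital: compounded annually, EAR = 9.270%
Meridian Savings: (1 + 0.0894/2)^2 − 1 = 9.140%
The highest effective annual rate is Aurora Lending at 9.609%.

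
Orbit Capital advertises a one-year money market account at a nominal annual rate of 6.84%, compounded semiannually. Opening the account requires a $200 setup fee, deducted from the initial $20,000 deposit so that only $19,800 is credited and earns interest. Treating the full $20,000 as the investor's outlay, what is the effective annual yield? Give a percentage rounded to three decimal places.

Value after one year: 19,800 × (1 + 0.0684/2)^2 = 19,800 × 1.069570 = $21,177.48.
Effective yield on the $20,000 outlay: 21,177.48 / 20,000 − 1 = 0.058874 = 5.887%.

5.887%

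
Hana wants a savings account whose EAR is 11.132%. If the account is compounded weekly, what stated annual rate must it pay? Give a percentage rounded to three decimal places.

10.566%

(1 + r/52)^52 − 1 = 0.11132, so 1 + r/52 = 1.11132^(1/52).
r/52 = 0.002032, so r = 0.105656 = 10.566%.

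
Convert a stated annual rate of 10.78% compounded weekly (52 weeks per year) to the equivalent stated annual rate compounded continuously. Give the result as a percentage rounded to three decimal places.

EAR = (1 + 0.1078/52)^52 − 1 = 0.113701.
Equivalent continuous rate: r = ln(1 + 0.113701) = 0.107688 = 10.769%.

10.769%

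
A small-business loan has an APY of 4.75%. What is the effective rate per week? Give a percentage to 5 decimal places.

0.08928%

The per-week rate i satisfies (1 + i)^52 = 1 + 0.0475.
i = 1.0475^(1/52) − 1 = 0.0008928 = 0.08928%.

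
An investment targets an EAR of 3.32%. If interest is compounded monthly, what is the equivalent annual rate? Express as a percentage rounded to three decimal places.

3.271%

(1 + r/12)^12 − 1 = 0.0332, so 1 + r/12 = 1.0332^(1/12).
r/12 = 0.002725, so r = 0.032705 = 3.271%.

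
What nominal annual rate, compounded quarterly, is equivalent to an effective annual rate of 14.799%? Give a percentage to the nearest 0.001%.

(1 + r/4)^4 − 1 = 0.14799, so 1 + r/4 = 1.14799^(1/4).
r/4 = 0.035105, so r = 0.140421 = 14.042%.

14.042%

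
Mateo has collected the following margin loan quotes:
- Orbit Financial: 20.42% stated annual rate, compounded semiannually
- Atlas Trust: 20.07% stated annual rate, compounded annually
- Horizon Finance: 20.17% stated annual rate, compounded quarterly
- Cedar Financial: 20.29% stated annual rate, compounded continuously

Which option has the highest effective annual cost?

Cedar Financial

Orbit Financial: (1 + 0.2042/2)^2 − 1 = 21.462%
Atlas Trust: compounded annually, EAR = 20.070%
Horizon Finance: (1 + 0.2017/4)^4 − 1 = 21.748%
Cedar Financial: e^0.2029 − 1 = 22.495%
The highest effective annual rate is Cedar Financial at 22.495%.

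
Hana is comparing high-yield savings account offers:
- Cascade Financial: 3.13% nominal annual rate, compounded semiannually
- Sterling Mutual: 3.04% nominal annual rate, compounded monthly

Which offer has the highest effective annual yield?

Cascade Financial

Cascade Financial: (1 + 0.0313/2)^2 − 1 = 3.154%
Sterling Mutual: (1 + 0.0304/12)^12 − 1 = 3.083%
The highest effective annual rate is Cascade Financial at 3.154%.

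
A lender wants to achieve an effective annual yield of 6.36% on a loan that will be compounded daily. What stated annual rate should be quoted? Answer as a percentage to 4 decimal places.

(1 + r/365)^365 − 1 = 0.0636, so 1 + r/365 = 1.0636^(1/365).
r/365 = 0.000169, so r = 0.061665 = 6.1665%.

6.1665%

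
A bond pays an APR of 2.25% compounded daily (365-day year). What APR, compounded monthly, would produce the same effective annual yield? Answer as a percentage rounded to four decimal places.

2.2520%

EAR = (1 + 0.0225/365)^365 − 1 = 0.022754.
Solve (1 + r/12)^12 = 1.022754: r/12 = 1.022754^(1/12) − 1 = 0.001877, so r = 0.022520 = 2.2520%.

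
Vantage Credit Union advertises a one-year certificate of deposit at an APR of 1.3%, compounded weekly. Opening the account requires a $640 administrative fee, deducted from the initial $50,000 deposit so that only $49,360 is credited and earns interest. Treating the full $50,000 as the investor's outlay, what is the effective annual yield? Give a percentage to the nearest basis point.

0.01%

Value after one year: 49,360 × (1 + 0.013/52)^52 = 49,360 × 1.013083 = $50,005.79.
Effective yield on the $50,000 outlay: 50,005.79 / 50,000 − 1 = 0.000116 = 0.01%.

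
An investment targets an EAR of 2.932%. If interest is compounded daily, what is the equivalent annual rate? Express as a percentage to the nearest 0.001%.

(1 + r/365)^365 − 1 = 0.02932, so 1 + r/365 = 1.02932^(1/365).
r/365 = 0.000079, so r = 0.028900 = 2.890%.

2.890%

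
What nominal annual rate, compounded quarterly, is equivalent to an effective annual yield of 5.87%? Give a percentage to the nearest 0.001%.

5.745%

(1 + r/4)^4 − 1 = 0.0587, so 1 + r/4 = 1.0587^(1/4).
r/4 = 0.014363, so r = 0.057450 = 5.745%.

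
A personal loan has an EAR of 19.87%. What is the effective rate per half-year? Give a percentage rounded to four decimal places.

9.4852%

The per-half-year rate i satisfies (1 + i)^2 = 1 + 0.1987.
i = 1.1987^(1/2) − 1 = 0.0948516 = 9.4852%.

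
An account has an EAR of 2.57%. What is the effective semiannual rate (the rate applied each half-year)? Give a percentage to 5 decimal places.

The per-half-year rate i satisfies (1 + i)^2 = 1 + 0.0257.
i = 1.0257^(1/2) − 1 = 0.0127685 = 1.27685%.

1.27685%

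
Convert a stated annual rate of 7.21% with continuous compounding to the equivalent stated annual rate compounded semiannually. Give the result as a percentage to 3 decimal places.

EAR under continuous compounding: e^0.0721 − 1 = 0.074763.
Solve (1 + r/2)^2 = 1.074763: r/2 = 1.074763^(1/2) − 1 = 0.036708, so r = 0.073415 = 7.342%.

7.342%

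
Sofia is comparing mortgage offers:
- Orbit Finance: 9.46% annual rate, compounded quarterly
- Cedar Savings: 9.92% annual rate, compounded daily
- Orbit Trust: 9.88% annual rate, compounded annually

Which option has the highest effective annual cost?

Orbit Finance: (1 + 0.0946/4)^4 − 1 = 9.801%
Cedar Savings: (1 + 0.0992/365)^365 − 1 = 10.427%
Orbit Trust: compounded annually, EAR = 9.880%
The highest effective annual rate is Cedar Savings at 10.427%.

Cedar Savings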